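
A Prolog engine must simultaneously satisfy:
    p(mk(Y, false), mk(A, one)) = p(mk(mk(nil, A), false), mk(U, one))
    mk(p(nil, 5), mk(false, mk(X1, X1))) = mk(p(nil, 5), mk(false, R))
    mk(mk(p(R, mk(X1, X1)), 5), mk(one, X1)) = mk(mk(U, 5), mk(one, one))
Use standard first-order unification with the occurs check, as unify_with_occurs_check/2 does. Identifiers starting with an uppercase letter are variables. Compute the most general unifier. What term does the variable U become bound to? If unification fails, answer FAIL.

Decompose p/2: mk(Y, false) = mk(mk(nil, A), false),  mk(A, one) = mk(U, one).
Decompose mk/2: Y = mk(nil, A),  false = false.
Bind Y := mk(nil, A); no other remaining equation mentions Y.
Delete trivial equation false = false.
Decompose mk/2: A = U,  one = one.
Bind A := U; no other remaining equation mentions A. Substituting into the earlier binding gives Y := mk(nil, U).
Delete trivial equation one = one.
Decompose mk/2: p(nil, 5) = p(nil, 5),  mk(false, mk(X1, X1)) = mk(false, R).
Delete trivial equation p(nil, 5) = p(nil, 5).
Decompose mk/2: false = false,  mk(X1, X1) = R.
Delete trivial equation false = false.
Bind R := mk(X1, X1); substituting into the remaining equation gives: mk(mk(p(mk(X1, X1), mk(X1, X1)), 5), mk(one, X1)) = mk(mk(U, 5), mk(one, one)).
Decompose mk/2: mk(p(mk(X1, X1), mk(X1, X1)), 5) = mk(U, 5),  mk(one, X1) = mk(one, one).
Decompose mk/2: p(mk(X1, X1), mk(X1, X1)) = U,  5 = 5.
Bind U := p(mk(X1, X1), mk(X1, X1)); no other remaining equation mentions U. Substituting into the earlier bindings gives Y := mk(nil, p(mk(X1, X1), mk(X1, X1))), A := p(mk(X1, X1), mk(X1, X1)).
Delete trivial equation 5 = 5.
Decompose mk/2: one = one,  X1 = one.
Delete trivial equation one = one.
Bind X1 := one. Substituting into the earlier bindings gives Y := mk(nil, p(mk(one, one), mk(one, one))), A := p(mk(one, one), mk(one, one)), R := mk(one, one), U := p(mk(one, one), mk(one, one)).
MGU = { Y = mk(nil, p(mk(one, one), mk(one, one))), A = p(mk(one, one), mk(one, one)), R = mk(one, one), U = p(mk(one, one), mk(one, one)), X1 = one }, so U = p(mk(one, one), mk(one, one)).

p(mk(one, one), mk(one, one))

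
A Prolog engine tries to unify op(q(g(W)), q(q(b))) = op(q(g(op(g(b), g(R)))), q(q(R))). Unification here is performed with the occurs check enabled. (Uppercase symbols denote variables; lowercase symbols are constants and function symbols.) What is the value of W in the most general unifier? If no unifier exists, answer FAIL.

op(g(b), g(b))

Decompose op/2: q(g(W)) = q(g(op(g(b), g(R)))),  q(q(b)) = q(q(R)).
Decompose q/1: g(W) = g(op(g(b), g(R))).
Decompose g/1: W = op(g(b), g(R)).
Bind W := op(g(b), g(R)); no other remaining equation mentions W.
Decompose q/1: q(b) = q(R).
Decompose q/1: b = R.
Bind R := b. Substituting into the earlier binding gives W := op(g(b), g(b)).
MGU = { W ↦ op(g(b), g(b)), R ↦ b }, so W ↦ op(g(b), g(b)).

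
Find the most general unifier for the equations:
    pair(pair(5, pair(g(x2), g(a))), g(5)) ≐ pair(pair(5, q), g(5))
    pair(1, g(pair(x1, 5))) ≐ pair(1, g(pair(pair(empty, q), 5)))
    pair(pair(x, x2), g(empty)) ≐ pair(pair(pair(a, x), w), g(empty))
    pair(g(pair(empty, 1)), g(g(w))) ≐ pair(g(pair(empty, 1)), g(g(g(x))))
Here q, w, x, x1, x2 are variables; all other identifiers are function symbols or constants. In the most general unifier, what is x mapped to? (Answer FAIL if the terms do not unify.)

Decompose pair/2: pair(5, pair(g(x2), g(a))) ≐ pair(5, q),  g(5) ≐ g(5).
Decompose pair/2: 5 ≐ 5,  pair(g(x2), g(a)) ≐ q.
Delete trivial equation 5 ≐ 5.
Bind q := pair(g(x2), g(a)); substituting into the one remaining equation that mentions q gives: pair(1, g(pair(x1, 5))) ≐ pair(1, g(pair(pair(empty, pair(g(x2), g(a))), 5))).
Delete trivial equation g(5) ≐ g(5).
Decompose pair/2: 1 ≐ 1,  g(pair(x1, 5)) ≐ g(pair(pair(empty, pair(g(x2), g(a))), 5)).
Delete trivial equation 1 ≐ 1.
Decompose g/1: pair(x1, 5) ≐ pair(pair(empty, pair(g(x2), g(a))), 5).
Decompose pair/2: x1 ≐ pair(empty, pair(g(x2), g(a))),  5 ≐ 5.
Bind x1 := pair(empty, pair(g(x2), g(a))); no other remaining equation mentions x1.
Delete trivial equation 5 ≐ 5.
Decompose pair/2: pair(x, x2) ≐ pair(pair(a, x), w),  g(empty) ≐ g(empty).
Decompose pair/2: x ≐ pair(a, x),  x2 ≐ w.
Occurs check fails: x occurs in pair(a, x); the equation x ≐ pair(a, x) has no finite solution.

FAIL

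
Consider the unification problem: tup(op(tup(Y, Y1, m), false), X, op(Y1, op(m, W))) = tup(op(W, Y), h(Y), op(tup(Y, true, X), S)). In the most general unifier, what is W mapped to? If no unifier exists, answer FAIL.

tup(false, tup(false, true, h(false)), m)

Decompose tup/3: op(tup(Y, Y1, m), false) = op(W, Y),  X = h(Y),  op(Y1, op(m, W)) = op(tup(Y, true, X), S).
Decompose op/2: tup(Y, Y1, m) = W,  false = Y.
Bind W := tup(Y, Y1, m); substituting into the one remaining equation that mentions W gives: op(Y1, op(m, tup(Y, Y1, m))) = op(tup(Y, true, X), S).
Bind Y := false; substituting into the remaining equations gives: X = h(false),  op(Y1, op(m, tup(false, Y1, m))) = op(tup(false, true, X), S). Substituting into the earlier binding gives W := tup(false, Y1, m).
Bind X := h(false); substituting into the remaining equation gives: op(Y1, op(m, tup(false, Y1, m))) = op(tup(false, true, h(false)), S).
Decompose op/2: Y1 = tup(false, true, h(false)),  op(m, tup(false, Y1, m)) = S.
Bind Y1 := tup(false, true, h(false)); substituting into the remaining equation gives: op(m, tup(false, tup(false, true, h(false)), m)) = S. Substituting into the earlier binding gives W := tup(false, tup(false, true, h(false)), m).
Bind S := op(m, tup(false, tup(false, true, h(false)), m)).
MGU = { W := tup(false, tup(false, true, h(false)), m), Y := false, X := h(false), Y1 := tup(false, true, h(false)), S := op(m, tup(false, tup(false, true, h(false)), m)) }, so W := tup(false, tup(false, true, h(false)), m).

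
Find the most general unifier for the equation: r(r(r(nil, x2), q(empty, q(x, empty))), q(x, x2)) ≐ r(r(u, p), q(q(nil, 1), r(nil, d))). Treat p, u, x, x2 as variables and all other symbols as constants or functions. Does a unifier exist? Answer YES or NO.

Decompose r/2: r(r(nil, x2), q(empty, q(x, empty))) ≐ r(u, p),  q(x, x2) ≐ q(q(nil, 1), r(nil, d)).
Decompose r/2: r(nil, x2) ≐ u,  q(empty, q(x, empty)) ≐ p.
Bind u := r(nil, x2); no other remaining equation mentions u.
Bind p := q(empty, q(x, empty)); no other remaining equation mentions p.
Decompose q/2: x ≐ q(nil, 1),  x2 ≐ r(nil, d).
Bind x := q(nil, 1); no other remaining equation mentions x. Substituting into the earlier binding gives p := q(empty, q(q(nil, 1), empty)).
Bind x2 := r(nil, d). Substituting into the earlier binding gives u := r(nil, r(nil, d)).
No equations remain and no clash or occurs-check failure arose, so a unifier exists.

YES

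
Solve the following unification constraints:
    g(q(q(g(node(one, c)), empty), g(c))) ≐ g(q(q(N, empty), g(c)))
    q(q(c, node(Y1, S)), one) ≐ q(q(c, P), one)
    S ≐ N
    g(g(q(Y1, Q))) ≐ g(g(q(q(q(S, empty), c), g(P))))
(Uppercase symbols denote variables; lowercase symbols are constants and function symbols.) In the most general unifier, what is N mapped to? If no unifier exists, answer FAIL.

Decompose g/1: q(q(g(node(one, c)), empty), g(c)) ≐ q(q(N, empty), g(c)).
Decompose q/2: q(g(node(one, c)), empty) ≐ q(N, empty),  g(c) ≐ g(c).
Decompose q/2: g(node(one, c)) ≐ N,  empty ≐ empty.
Bind N := g(node(one, c)); substituting into the one remaining equation that mentions N gives: S ≐ g(node(one, c)).
Delete trivial equation empty ≐ empty.
Delete trivial equation g(c) ≐ g(c).
Decompose q/2: q(c, node(Y1, S)) ≐ q(c, P),  one ≐ one.
Decompose q/2: c ≐ c,  node(Y1, S) ≐ P.
Delete trivial equation c ≐ c.
Bind P := node(Y1, S); substituting into the one remaining equation that mentions P gives: g(g(q(Y1, Q))) ≐ g(g(q(q(q(S, empty), c), g(node(Y1, S))))).
Delete trivial equation one ≐ one.
Bind S := g(node(one, c)); substituting into the remaining equation gives: g(g(q(Y1, Q))) ≐ g(g(q(q(q(g(node(one, c)), empty), c), g(node(Y1, g(node(one, c))))))). Substituting into the earlier binding gives P := node(Y1, g(node(one, c))).
Decompose g/1: g(q(Y1, Q)) ≐ g(q(q(q(g(node(one, c)), empty), c), g(node(Y1, g(node(one, c)))))).
Decompose g/1: q(Y1, Q) ≐ q(q(q(g(node(one, c)), empty), c), g(node(Y1, g(node(one, c))))).
Decompose q/2: Y1 ≐ q(q(g(node(one, c)), empty), c),  Q ≐ g(node(Y1, g(node(one, c)))).
Bind Y1 := q(q(g(node(one, c)), empty), c); substituting into the remaining equation gives: Q ≐ g(node(q(q(g(node(one, c)), empty), c), g(node(one, c)))). Substituting into the earlier binding gives P := node(q(q(g(node(one, c)), empty), c), g(node(one, c))).
Bind Q := g(node(q(q(g(node(one, c)), empty), c), g(node(one, c)))).
MGU = { N -> g(node(one, c)), P -> node(q(q(g(node(one, c)), empty), c), g(node(one, c))), S -> g(node(one, c)), Y1 -> q(q(g(node(one, c)), empty), c), Q -> g(node(q(q(g(node(one, c)), empty), c), g(node(one, c)))) }, so N -> g(node(one, c)).

g(node(one, c))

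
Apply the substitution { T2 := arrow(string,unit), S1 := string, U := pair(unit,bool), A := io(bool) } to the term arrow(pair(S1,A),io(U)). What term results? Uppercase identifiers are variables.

Replace each occurrence of S1 with string.
Replace each occurrence of U with pair(unit,bool).
Replace each occurrence of A with io(bool).
Result: arrow(pair(string,io(bool)),io(pair(unit,bool))).

arrow(pair(string,io(bool)),io(pair(unit,bool)))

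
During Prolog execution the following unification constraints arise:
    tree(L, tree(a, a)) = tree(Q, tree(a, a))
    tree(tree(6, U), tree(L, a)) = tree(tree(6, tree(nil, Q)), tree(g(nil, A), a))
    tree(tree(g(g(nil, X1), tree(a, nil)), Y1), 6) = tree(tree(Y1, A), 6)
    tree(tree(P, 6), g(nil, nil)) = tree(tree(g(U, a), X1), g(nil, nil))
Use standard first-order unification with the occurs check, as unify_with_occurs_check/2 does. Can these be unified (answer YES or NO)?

Decompose tree/2: L = Q,  tree(a, a) = tree(a, a).
Bind L := Q; substituting into the one remaining equation that mentions L gives: tree(tree(6, U), tree(Q, a)) = tree(tree(6, tree(nil, Q)), tree(g(nil, A), a)).
Delete trivial equation tree(a, a) = tree(a, a).
Decompose tree/2: tree(6, U) = tree(6, tree(nil, Q)),  tree(Q, a) = tree(g(nil, A), a).
Decompose tree/2: 6 = 6,  U = tree(nil, Q).
Delete trivial equation 6 = 6.
Bind U := tree(nil, Q); substituting into the one remaining equation that mentions U gives: tree(tree(P, 6), g(nil, nil)) = tree(tree(g(tree(nil, Q), a), X1), g(nil, nil)).
Decompose tree/2: Q = g(nil, A),  a = a.
Bind Q := g(nil, A); substituting into the one remaining equation that mentions Q gives: tree(tree(P, 6), g(nil, nil)) = tree(tree(g(tree(nil, g(nil, A)), a), X1), g(nil, nil)). Substituting into the earlier bindings gives L := g(nil, A), U := tree(nil, g(nil, A)).
Delete trivial equation a = a.
Decompose tree/2: tree(g(g(nil, X1), tree(a, nil)), Y1) = tree(Y1, A),  6 = 6.
Decompose tree/2: g(g(nil, X1), tree(a, nil)) = Y1,  Y1 = A.
Bind Y1 := g(g(nil, X1), tree(a, nil)); substituting into the one remaining equation that mentions Y1 gives: g(g(nil, X1), tree(a, nil)) = A.
Bind A := g(g(nil, X1), tree(a, nil)); substituting into the one remaining equation that mentions A gives: tree(tree(P, 6), g(nil, nil)) = tree(tree(g(tree(nil, g(nil, g(g(nil, X1), tree(a, nil)))), a), X1), g(nil, nil)). Substituting into the earlier bindings gives L := g(nil, g(g(nil, X1), tree(a, nil))), U := tree(nil, g(nil, g(g(nil, X1), tree(a, nil)))), Q := g(nil, g(g(nil, X1), tree(a, nil))).
Delete trivial equation 6 = 6.
Decompose tree/2: tree(P, 6) = tree(g(tree(nil, g(nil, g(g(nil, X1), tree(a, nil)))), a), X1),  g(nil, nil) = g(nil, nil).
Decompose tree/2: P = g(tree(nil, g(nil, g(g(nil, X1), tree(a, nil)))), a),  6 = X1.
Bind P := g(tree(nil, g(nil, g(g(nil, X1), tree(a, nil)))), a); no other remaining equation mentions P.
Bind X1 := 6; no other remaining equation mentions X1. Substituting into the earlier bindings gives L := g(nil, g(g(nil, 6), tree(a, nil))), U := tree(nil, g(nil, g(g(nil, 6), tree(a, nil)))), Q := g(nil, g(g(nil, 6), tree(a, nil))), Y1 := g(g(nil, 6), tree(a, nil)), A := g(g(nil, 6), tree(a, nil)), P := g(tree(nil, g(nil, g(g(nil, 6), tree(a, nil)))), a).
Delete trivial equation g(nil, nil) = g(nil, nil).
No equations remain and no clash or occurs-check failure arose, so a unifier exists.

YES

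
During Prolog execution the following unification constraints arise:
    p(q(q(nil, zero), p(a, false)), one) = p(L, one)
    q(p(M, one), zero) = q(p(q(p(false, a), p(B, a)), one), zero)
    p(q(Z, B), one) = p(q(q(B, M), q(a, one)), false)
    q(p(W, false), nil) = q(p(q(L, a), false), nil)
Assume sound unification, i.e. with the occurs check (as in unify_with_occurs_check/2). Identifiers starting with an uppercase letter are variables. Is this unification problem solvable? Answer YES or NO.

Decompose p/2: q(q(nil, zero), p(a, false)) = L,  one = one.
Bind L := q(q(nil, zero), p(a, false)); substituting into the one remaining equation that mentions L gives: q(p(W, false), nil) = q(p(q(q(q(nil, zero), p(a, false)), a), false), nil).
Delete trivial equation one = one.
Decompose q/2: p(M, one) = p(q(p(false, a), p(B, a)), one),  zero = zero.
Decompose p/2: M = q(p(false, a), p(B, a)),  one = one.
Bind M := q(p(false, a), p(B, a)); substituting into the one remaining equation that mentions M gives: p(q(Z, B), one) = p(q(q(B, q(p(false, a), p(B, a))), q(a, one)), false).
Delete trivial equation one = one.
Delete trivial equation zero = zero.
Decompose p/2: q(Z, B) = q(q(B, q(p(false, a), p(B, a))), q(a, one)),  one = false.
Decompose q/2: Z = q(B, q(p(false, a), p(B, a))),  B = q(a, one).
Bind Z := q(B, q(p(false, a), p(B, a))); no other remaining equation mentions Z.
Bind B := q(a, one); no other remaining equation mentions B. Substituting into the earlier bindings gives M := q(p(false, a), p(q(a, one), a)), Z := q(q(a, one), q(p(false, a), p(q(a, one), a))).
Clash: constants one and false differ; no unifier exists.

NO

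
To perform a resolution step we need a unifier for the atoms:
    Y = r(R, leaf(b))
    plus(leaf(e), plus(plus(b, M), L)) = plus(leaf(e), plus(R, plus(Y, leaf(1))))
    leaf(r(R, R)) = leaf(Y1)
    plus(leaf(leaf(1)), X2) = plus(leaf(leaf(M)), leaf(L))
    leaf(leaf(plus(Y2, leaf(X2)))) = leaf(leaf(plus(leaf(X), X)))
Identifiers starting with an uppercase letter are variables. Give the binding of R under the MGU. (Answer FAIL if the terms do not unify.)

Bind Y := r(R, leaf(b)); substituting into the one remaining equation that mentions Y gives: plus(leaf(e), plus(plus(b, M), L)) = plus(leaf(e), plus(R, plus(r(R, leaf(b)), leaf(1)))).
Decompose plus/2: leaf(e) = leaf(e),  plus(plus(b, M), L) = plus(R, plus(r(R, leaf(b)), leaf(1))).
Delete trivial equation leaf(e) = leaf(e).
Decompose plus/2: plus(b, M) = R,  L = plus(r(R, leaf(b)), leaf(1)).
Bind R := plus(b, M); substituting into the 2 remaining equations that mention R gives: L = plus(r(plus(b, M), leaf(b)), leaf(1)),  leaf(r(plus(b, M), plus(b, M))) = leaf(Y1). Substituting into the earlier binding gives Y := r(plus(b, M), leaf(b)).
Bind L := plus(r(plus(b, M), leaf(b)), leaf(1)); substituting into the one remaining equation that mentions L gives: plus(leaf(leaf(1)), X2) = plus(leaf(leaf(M)), leaf(plus(r(plus(b, M), leaf(b)), leaf(1)))).
Decompose leaf/1: r(plus(b, M), plus(b, M)) = Y1.
Bind Y1 := r(plus(b, M), plus(b, M)); no other remaining equation mentions Y1.
Decompose plus/2: leaf(leaf(1)) = leaf(leaf(M)),  X2 = leaf(plus(r(plus(b, M), leaf(b)), leaf(1))).
Decompose leaf/1: leaf(1) = leaf(M).
Decompose leaf/1: 1 = M.
Bind M := 1; substituting into the one remaining equation that mentions M gives: X2 = leaf(plus(r(plus(b, 1), leaf(b)), leaf(1))). Substituting into the earlier bindings gives Y := r(plus(b, 1), leaf(b)), R := plus(b, 1), L := plus(r(plus(b, 1), leaf(b)), leaf(1)), Y1 := r(plus(b, 1), plus(b, 1)).
Bind X2 := leaf(plus(r(plus(b, 1), leaf(b)), leaf(1))); substituting into the remaining equation gives: leaf(leaf(plus(Y2, leaf(leaf(plus(r(plus(b, 1), leaf(b)), leaf(1))))))) = leaf(leaf(plus(leaf(X), X))).
Decompose leaf/1: leaf(plus(Y2, leaf(leaf(plus(r(plus(b, 1), leaf(b)), leaf(1)))))) = leaf(plus(leaf(X), X)).
Decompose leaf/1: plus(Y2, leaf(leaf(plus(r(plus(b, 1), leaf(b)), leaf(1))))) = plus(leaf(X), X).
Decompose plus/2: Y2 = leaf(X),  leaf(leaf(plus(r(plus(b, 1), leaf(b)), leaf(1)))) = X.
Bind Y2 := leaf(X); no other remaining equation mentions Y2.
Bind X := leaf(leaf(plus(r(plus(b, 1), leaf(b)), leaf(1)))). Substituting into the earlier binding gives Y2 := leaf(leaf(leaf(plus(r(plus(b, 1), leaf(b)), leaf(1))))).
MGU = { Y := r(plus(b, 1), leaf(b)), R := plus(b, 1), L := plus(r(plus(b, 1), leaf(b)), leaf(1)), Y1 := r(plus(b, 1), plus(b, 1)), M := 1, X2 := leaf(plus(r(plus(b, 1), leaf(b)), leaf(1))), Y2 := leaf(leaf(leaf(plus(r(plus(b, 1), leaf(b)), leaf(1))))), X := leaf(leaf(plus(r(plus(b, 1), leaf(b)), leaf(1)))) }, so R := plus(b, 1).

plus(b, 1)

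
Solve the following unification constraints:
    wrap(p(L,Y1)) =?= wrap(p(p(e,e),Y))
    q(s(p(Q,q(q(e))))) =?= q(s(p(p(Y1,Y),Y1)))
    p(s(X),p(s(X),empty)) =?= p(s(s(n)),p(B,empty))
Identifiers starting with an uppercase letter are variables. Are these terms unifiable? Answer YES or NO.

Decompose wrap/1: p(L,Y1) =?= p(p(e,e),Y).
Decompose p/2: L =?= p(e,e),  Y1 =?= Y.
Bind L := p(e,e); no other remaining equation mentions L.
Bind Y1 := Y; substituting into the one remaining equation that mentions Y1 gives: q(s(p(Q,q(q(e))))) =?= q(s(p(p(Y,Y),Y))).
Decompose q/1: s(p(Q,q(q(e)))) =?= s(p(p(Y,Y),Y)).
Decompose s/1: p(Q,q(q(e))) =?= p(p(Y,Y),Y).
Decompose p/2: Q =?= p(Y,Y),  q(q(e)) =?= Y.
Bind Q := p(Y,Y); no other remaining equation mentions Q.
Bind Y := q(q(e)); no other remaining equation mentions Y. Substituting into the earlier bindings gives Y1 := q(q(e)), Q := p(q(q(e)),q(q(e))).
Decompose p/2: s(X) =?= s(s(n)),  p(s(X),empty) =?= p(B,empty).
Decompose s/1: X =?= s(n).
Bind X := s(n); substituting into the remaining equation gives: p(s(s(n)),empty) =?= p(B,empty).
Decompose p/2: s(s(n)) =?= B,  empty =?= empty.
Bind B := s(s(n)); no other remaining equation mentions B.
Delete trivial equation empty =?= empty.
No equations remain and no clash or occurs-check failure arose, so a unifier exists.

YES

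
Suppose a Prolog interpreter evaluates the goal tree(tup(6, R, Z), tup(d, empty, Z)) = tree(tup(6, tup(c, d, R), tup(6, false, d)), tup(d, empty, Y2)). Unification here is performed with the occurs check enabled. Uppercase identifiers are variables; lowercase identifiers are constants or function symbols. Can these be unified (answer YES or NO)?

Decompose tree/2: tup(6, R, Z) = tup(6, tup(c, d, R), tup(6, false, d)),  tup(d, empty, Z) = tup(d, empty, Y2).
Decompose tup/3: 6 = 6,  R = tup(c, d, R),  Z = tup(6, false, d).
Delete trivial equation 6 = 6.
Occurs check fails: R occurs in tup(c, d, R); the equation R = tup(c, d, R) has no finite solution.

NO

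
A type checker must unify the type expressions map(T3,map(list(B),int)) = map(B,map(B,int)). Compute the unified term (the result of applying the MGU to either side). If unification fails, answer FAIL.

Decompose map/2: T3 = B,  map(list(B),int) = map(B,int).
Bind T3 := B; no other remaining equation mentions T3.
Decompose map/2: list(B) = B,  int = int.
Occurs check fails: B occurs in list(B); the equation B = list(B) has no finite solution.

FAIL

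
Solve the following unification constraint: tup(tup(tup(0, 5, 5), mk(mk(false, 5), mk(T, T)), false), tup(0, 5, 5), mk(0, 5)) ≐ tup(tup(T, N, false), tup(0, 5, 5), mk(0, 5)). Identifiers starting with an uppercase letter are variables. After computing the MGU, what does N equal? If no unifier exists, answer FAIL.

Decompose tup/3: tup(tup(0, 5, 5), mk(mk(false, 5), mk(T, T)), false) ≐ tup(T, N, false),  tup(0, 5, 5) ≐ tup(0, 5, 5),  mk(0, 5) ≐ mk(0, 5).
Decompose tup/3: tup(0, 5, 5) ≐ T,  mk(mk(false, 5), mk(T, T)) ≐ N,  false ≐ false.
Bind T := tup(0, 5, 5); substituting into the one remaining equation that mentions T gives: mk(mk(false, 5), mk(tup(0, 5, 5), tup(0, 5, 5))) ≐ N.
Bind N := mk(mk(false, 5), mk(tup(0, 5, 5), tup(0, 5, 5))); no other remaining equation mentions N.
Delete trivial equation false ≐ false.
Delete trivial equation tup(0, 5, 5) ≐ tup(0, 5, 5).
Delete trivial equation mk(0, 5) ≐ mk(0, 5).
MGU = { T := tup(0, 5, 5), N := mk(mk(false, 5), mk(tup(0, 5, 5), tup(0, 5, 5))) }, so N := mk(mk(false, 5), mk(tup(0, 5, 5), tup(0, 5, 5))).

mk(mk(false, 5), mk(tup(0, 5, 5), tup(0, 5, 5)))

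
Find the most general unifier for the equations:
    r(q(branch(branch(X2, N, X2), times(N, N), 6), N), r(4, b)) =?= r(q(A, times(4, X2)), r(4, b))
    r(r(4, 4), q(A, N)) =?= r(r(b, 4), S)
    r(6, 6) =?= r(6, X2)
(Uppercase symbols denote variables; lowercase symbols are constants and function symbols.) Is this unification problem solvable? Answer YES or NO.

Decompose r/2: q(branch(branch(X2, N, X2), times(N, N), 6), N) =?= q(A, times(4, X2)),  r(4, b) =?= r(4, b).
Decompose q/2: branch(branch(X2, N, X2), times(N, N), 6) =?= A,  N =?= times(4, X2).
Bind A := branch(branch(X2, N, X2), times(N, N), 6); substituting into the one remaining equation that mentions A gives: r(r(4, 4), q(branch(branch(X2, N, X2), times(N, N), 6), N)) =?= r(r(b, 4), S).
Bind N := times(4, X2); substituting into the one remaining equation that mentions N gives: r(r(4, 4), q(branch(branch(X2, times(4, X2), X2), times(times(4, X2), times(4, X2)), 6), times(4, X2))) =?= r(r(b, 4), S). Substituting into the earlier binding gives A := branch(branch(X2, times(4, X2), X2), times(times(4, X2), times(4, X2)), 6).
Delete trivial equation r(4, b) =?= r(4, b).
Decompose r/2: r(4, 4) =?= r(b, 4),  q(branch(branch(X2, times(4, X2), X2), times(times(4, X2), times(4, X2)), 6), times(4, X2)) =?= S.
Decompose r/2: 4 =?= b,  4 =?= 4.
Clash: constants 4 and b differ; no unifier exists.

NO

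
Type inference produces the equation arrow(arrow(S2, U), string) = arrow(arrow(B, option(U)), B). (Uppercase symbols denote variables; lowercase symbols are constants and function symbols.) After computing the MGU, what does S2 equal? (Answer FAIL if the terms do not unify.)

Decompose arrow/2: arrow(S2, U) = arrow(B, option(U)),  string = B.
Decompose arrow/2: S2 = B,  U = option(U).
Bind S2 := B; no other remaining equation mentions S2.
Occurs check fails: U occurs in option(U); the equation U = option(U) has no finite solution.

FAIL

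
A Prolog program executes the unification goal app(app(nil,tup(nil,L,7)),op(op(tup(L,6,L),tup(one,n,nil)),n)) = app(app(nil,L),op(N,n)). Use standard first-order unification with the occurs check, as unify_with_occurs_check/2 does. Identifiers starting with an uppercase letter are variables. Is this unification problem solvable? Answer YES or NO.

NO

Decompose app/2: app(nil,tup(nil,L,7)) = app(nil,L),  op(op(tup(L,6,L),tup(one,n,nil)),n) = op(N,n).
Decompose app/2: nil = nil,  tup(nil,L,7) = L.
Delete trivial equation nil = nil.
Occurs check fails: L occurs in tup(nil,L,7); the equation L = tup(nil,L,7) has no finite solution.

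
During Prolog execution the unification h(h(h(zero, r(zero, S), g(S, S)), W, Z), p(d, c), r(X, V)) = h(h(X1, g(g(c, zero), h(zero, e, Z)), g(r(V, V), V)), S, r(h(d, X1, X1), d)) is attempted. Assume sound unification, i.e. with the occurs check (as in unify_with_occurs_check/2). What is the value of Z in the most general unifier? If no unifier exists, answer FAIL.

Decompose h/3: h(h(zero, r(zero, S), g(S, S)), W, Z) = h(X1, g(g(c, zero), h(zero, e, Z)), g(r(V, V), V)),  p(d, c) = S,  r(X, V) = r(h(d, X1, X1), d).
Decompose h/3: h(zero, r(zero, S), g(S, S)) = X1,  W = g(g(c, zero), h(zero, e, Z)),  Z = g(r(V, V), V).
Bind X1 := h(zero, r(zero, S), g(S, S)); substituting into the one remaining equation that mentions X1 gives: r(X, V) = r(h(d, h(zero, r(zero, S), g(S, S)), h(zero, r(zero, S), g(S, S))), d).
Bind W := g(g(c, zero), h(zero, e, Z)); no other remaining equation mentions W.
Bind Z := g(r(V, V), V); no other remaining equation mentions Z. Substituting into the earlier binding gives W := g(g(c, zero), h(zero, e, g(r(V, V), V))).
Bind S := p(d, c); substituting into the remaining equation gives: r(X, V) = r(h(d, h(zero, r(zero, p(d, c)), g(p(d, c), p(d, c))), h(zero, r(zero, p(d, c)), g(p(d, c), p(d, c)))), d). Substituting into the earlier binding gives X1 := h(zero, r(zero, p(d, c)), g(p(d, c), p(d, c))).
Decompose r/2: X = h(d, h(zero, r(zero, p(d, c)), g(p(d, c), p(d, c))), h(zero, r(zero, p(d, c)), g(p(d, c), p(d, c)))),  V = d.
Bind X := h(d, h(zero, r(zero, p(d, c)), g(p(d, c), p(d, c))), h(zero, r(zero, p(d, c)), g(p(d, c), p(d, c)))); no other remaining equation mentions X.
Bind V := d. Substituting into the earlier bindings gives W := g(g(c, zero), h(zero, e, g(r(d, d), d))), Z := g(r(d, d), d).
MGU = { X1 -> h(zero, r(zero, p(d, c)), g(p(d, c), p(d, c))), W -> g(g(c, zero), h(zero, e, g(r(d, d), d))), Z -> g(r(d, d), d), S -> p(d, c), X -> h(d, h(zero, r(zero, p(d, c)), g(p(d, c), p(d, c))), h(zero, r(zero, p(d, c)), g(p(d, c), p(d, c)))), V -> d }, so Z -> g(r(d, d), d).

g(r(d, d), d)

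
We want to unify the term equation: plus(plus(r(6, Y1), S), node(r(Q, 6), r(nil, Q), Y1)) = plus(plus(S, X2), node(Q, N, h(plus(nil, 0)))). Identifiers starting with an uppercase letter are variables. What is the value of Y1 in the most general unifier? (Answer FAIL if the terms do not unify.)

Decompose plus/2: plus(r(6, Y1), S) = plus(S, X2),  node(r(Q, 6), r(nil, Q), Y1) = node(Q, N, h(plus(nil, 0))).
Decompose plus/2: r(6, Y1) = S,  S = X2.
Bind S := r(6, Y1); substituting into the one remaining equation that mentions S gives: r(6, Y1) = X2.
Bind X2 := r(6, Y1); no other remaining equation mentions X2.
Decompose node/3: r(Q, 6) = Q,  r(nil, Q) = N,  Y1 = h(plus(nil, 0)).
Occurs check fails: Q occurs in r(Q, 6); the equation Q = r(Q, 6) has no finite solution.

FAIL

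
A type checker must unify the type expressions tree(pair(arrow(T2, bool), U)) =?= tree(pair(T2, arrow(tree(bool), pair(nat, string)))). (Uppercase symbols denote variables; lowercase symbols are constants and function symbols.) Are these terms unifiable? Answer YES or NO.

NO

Decompose tree/1: pair(arrow(T2, bool), U) =?= pair(T2, arrow(tree(bool), pair(nat, string))).
Decompose pair/2: arrow(T2, bool) =?= T2,  U =?= arrow(tree(bool), pair(nat, string)).
Occurs check fails: T2 occurs in arrow(T2, bool); the equation T2 =?= arrow(T2, bool) has no finite solution.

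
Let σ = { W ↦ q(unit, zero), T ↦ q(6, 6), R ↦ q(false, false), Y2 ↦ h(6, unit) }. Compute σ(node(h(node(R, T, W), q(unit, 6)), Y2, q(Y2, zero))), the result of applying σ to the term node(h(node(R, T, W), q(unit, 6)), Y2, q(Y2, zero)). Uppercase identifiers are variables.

Replace each occurrence of W with q(unit, zero).
Replace each occurrence of T with q(6, 6).
Replace each occurrence of R with q(false, false).
Replace each occurrence of Y2 with h(6, unit).
Result: node(h(node(q(false, false), q(6, 6), q(unit, zero)), q(unit, 6)), h(6, unit), q(h(6, unit), zero)).

node(h(node(q(false, false), q(6, 6), q(unit, zero)), q(unit, 6)), h(6, unit), q(h(6, unit), zero))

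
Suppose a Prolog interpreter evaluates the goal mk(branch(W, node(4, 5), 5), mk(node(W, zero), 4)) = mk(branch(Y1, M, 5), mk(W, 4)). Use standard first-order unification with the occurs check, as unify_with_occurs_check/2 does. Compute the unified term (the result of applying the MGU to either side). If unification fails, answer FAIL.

Decompose mk/2: branch(W, node(4, 5), 5) = branch(Y1, M, 5),  mk(node(W, zero), 4) = mk(W, 4).
Decompose branch/3: W = Y1,  node(4, 5) = M,  5 = 5.
Bind W := Y1; substituting into the one remaining equation that mentions W gives: mk(node(Y1, zero), 4) = mk(Y1, 4).
Bind M := node(4, 5); no other remaining equation mentions M.
Delete trivial equation 5 = 5.
Decompose mk/2: node(Y1, zero) = Y1,  4 = 4.
Occurs check fails: Y1 occurs in node(Y1, zero); the equation Y1 = node(Y1, zero) has no finite solution.

FAIL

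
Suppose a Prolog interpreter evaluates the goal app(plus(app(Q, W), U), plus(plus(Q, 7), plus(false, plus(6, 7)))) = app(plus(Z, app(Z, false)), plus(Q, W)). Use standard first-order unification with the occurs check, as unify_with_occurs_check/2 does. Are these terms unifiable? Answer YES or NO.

Decompose app/2: plus(app(Q, W), U) = plus(Z, app(Z, false)),  plus(plus(Q, 7), plus(false, plus(6, 7))) = plus(Q, W).
Decompose plus/2: app(Q, W) = Z,  U = app(Z, false).
Bind Z := app(Q, W); substituting into the one remaining equation that mentions Z gives: U = app(app(Q, W), false).
Bind U := app(app(Q, W), false); no other remaining equation mentions U.
Decompose plus/2: plus(Q, 7) = Q,  plus(false, plus(6, 7)) = W.
Occurs check fails: Q occurs in plus(Q, 7); the equation Q = plus(Q, 7) has no finite solution.

NO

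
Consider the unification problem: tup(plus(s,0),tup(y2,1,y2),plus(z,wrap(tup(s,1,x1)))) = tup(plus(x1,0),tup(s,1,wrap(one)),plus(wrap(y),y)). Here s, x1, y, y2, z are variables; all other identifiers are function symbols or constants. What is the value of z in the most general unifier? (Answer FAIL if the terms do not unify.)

wrap(wrap(tup(wrap(one),1,wrap(one))))

Decompose tup/3: plus(s,0) = plus(x1,0),  tup(y2,1,y2) = tup(s,1,wrap(one)),  plus(z,wrap(tup(s,1,x1))) = plus(wrap(y),y).
Decompose plus/2: s = x1,  0 = 0.
Bind s := x1; substituting into the 2 remaining equations that mention s gives: tup(y2,1,y2) = tup(x1,1,wrap(one)),  plus(z,wrap(tup(x1,1,x1))) = plus(wrap(y),y).
Delete trivial equation 0 = 0.
Decompose tup/3: y2 = x1,  1 = 1,  y2 = wrap(one).
Bind y2 := x1; substituting into the one remaining equation that mentions y2 gives: x1 = wrap(one).
Delete trivial equation 1 = 1.
Bind x1 := wrap(one); substituting into the remaining equation gives: plus(z,wrap(tup(wrap(one),1,wrap(one)))) = plus(wrap(y),y). Substituting into the earlier bindings gives s := wrap(one), y2 := wrap(one).
Decompose plus/2: z = wrap(y),  wrap(tup(wrap(one),1,wrap(one))) = y.
Bind z := wrap(y); no other remaining equation mentions z.
Bind y := wrap(tup(wrap(one),1,wrap(one))). Substituting into the earlier binding gives z := wrap(wrap(tup(wrap(one),1,wrap(one)))).
MGU = { s ↦ wrap(one), y2 ↦ wrap(one), x1 ↦ wrap(one), z ↦ wrap(wrap(tup(wrap(one),1,wrap(one)))), y ↦ wrap(tup(wrap(one),1,wrap(one))) }, so z ↦ wrap(wrap(tup(wrap(one),1,wrap(one)))).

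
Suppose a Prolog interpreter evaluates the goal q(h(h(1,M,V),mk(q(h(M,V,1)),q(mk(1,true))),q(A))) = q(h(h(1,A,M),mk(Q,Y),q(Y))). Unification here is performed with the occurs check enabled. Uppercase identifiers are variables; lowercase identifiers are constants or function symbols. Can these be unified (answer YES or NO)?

YES

Decompose q/1: h(h(1,M,V),mk(q(h(M,V,1)),q(mk(1,true))),q(A)) = h(h(1,A,M),mk(Q,Y),q(Y)).
Decompose h/3: h(1,M,V) = h(1,A,M),  mk(q(h(M,V,1)),q(mk(1,true))) = mk(Q,Y),  q(A) = q(Y).
Decompose h/3: 1 = 1,  M = A,  V = M.
Delete trivial equation 1 = 1.
Bind M := A; substituting into the 2 remaining equations that mention M gives: V = A,  mk(q(h(A,V,1)),q(mk(1,true))) = mk(Q,Y).
Bind V := A; substituting into the one remaining equation that mentions V gives: mk(q(h(A,A,1)),q(mk(1,true))) = mk(Q,Y).
Decompose mk/2: q(h(A,A,1)) = Q,  q(mk(1,true)) = Y.
Bind Q := q(h(A,A,1)); no other remaining equation mentions Q.
Bind Y := q(mk(1,true)); substituting into the remaining equation gives: q(A) = q(q(mk(1,true))).
Decompose q/1: A = q(mk(1,true)).
Bind A := q(mk(1,true)). Substituting into the earlier bindings gives M := q(mk(1,true)), V := q(mk(1,true)), Q := q(h(q(mk(1,true)),q(mk(1,true)),1)).
No equations remain and no clash or occurs-check failure arose, so a unifier exists.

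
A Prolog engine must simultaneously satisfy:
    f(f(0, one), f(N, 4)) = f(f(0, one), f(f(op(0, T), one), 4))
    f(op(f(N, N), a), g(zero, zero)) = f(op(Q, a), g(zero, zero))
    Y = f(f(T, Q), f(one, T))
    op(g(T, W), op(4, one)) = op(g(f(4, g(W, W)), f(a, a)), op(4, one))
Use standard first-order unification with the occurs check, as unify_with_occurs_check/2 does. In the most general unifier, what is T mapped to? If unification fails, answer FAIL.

Decompose f/2: f(0, one) = f(0, one),  f(N, 4) = f(f(op(0, T), one), 4).
Delete trivial equation f(0, one) = f(0, one).
Decompose f/2: N = f(op(0, T), one),  4 = 4.
Bind N := f(op(0, T), one); substituting into the one remaining equation that mentions N gives: f(op(f(f(op(0, T), one), f(op(0, T), one)), a), g(zero, zero)) = f(op(Q, a), g(zero, zero)).
Delete trivial equation 4 = 4.
Decompose f/2: op(f(f(op(0, T), one), f(op(0, T), one)), a) = op(Q, a),  g(zero, zero) = g(zero, zero).
Decompose op/2: f(f(op(0, T), one), f(op(0, T), one)) = Q,  a = a.
Bind Q := f(f(op(0, T), one), f(op(0, T), one)); substituting into the one remaining equation that mentions Q gives: Y = f(f(T, f(f(op(0, T), one), f(op(0, T), one))), f(one, T)).
Delete trivial equation a = a.
Delete trivial equation g(zero, zero) = g(zero, zero).
Bind Y := f(f(T, f(f(op(0, T), one), f(op(0, T), one))), f(one, T)); no other remaining equation mentions Y.
Decompose op/2: g(T, W) = g(f(4, g(W, W)), f(a, a)),  op(4, one) = op(4, one).
Decompose g/2: T = f(4, g(W, W)),  W = f(a, a).
Bind T := f(4, g(W, W)); no other remaining equation mentions T. Substituting into the earlier bindings gives N := f(op(0, f(4, g(W, W))), one), Q := f(f(op(0, f(4, g(W, W))), one), f(op(0, f(4, g(W, W))), one)), Y := f(f(f(4, g(W, W)), f(f(op(0, f(4, g(W, W))), one), f(op(0, f(4, g(W, W))), one))), f(one, f(4, g(W, W)))).
Bind W := f(a, a); no other remaining equation mentions W. Substituting into the earlier bindings gives N := f(op(0, f(4, g(f(a, a), f(a, a)))), one), Q := f(f(op(0, f(4, g(f(a, a), f(a, a)))), one), f(op(0, f(4, g(f(a, a), f(a, a)))), one)), Y := f(f(f(4, g(f(a, a), f(a, a))), f(f(op(0, f(4, g(f(a, a), f(a, a)))), one), f(op(0, f(4, g(f(a, a), f(a, a)))), one))), f(one, f(4, g(f(a, a), f(a, a))))), T := f(4, g(f(a, a), f(a, a))).
Delete trivial equation op(4, one) = op(4, one).
MGU = { N ↦ f(op(0, f(4, g(f(a, a), f(a, a)))), one), Q ↦ f(f(op(0, f(4, g(f(a, a), f(a, a)))), one), f(op(0, f(4, g(f(a, a), f(a, a)))), one)), Y ↦ f(f(f(4, g(f(a, a), f(a, a))), f(f(op(0, f(4, g(f(a, a), f(a, a)))), one), f(op(0, f(4, g(f(a, a), f(a, a)))), one))), f(one, f(4, g(f(a, a), f(a, a))))), T ↦ f(4, g(f(a, a), f(a, a))), W ↦ f(a, a) }, so T ↦ f(4, g(f(a, a), f(a, a))).

f(4, g(f(a, a), f(a, a)))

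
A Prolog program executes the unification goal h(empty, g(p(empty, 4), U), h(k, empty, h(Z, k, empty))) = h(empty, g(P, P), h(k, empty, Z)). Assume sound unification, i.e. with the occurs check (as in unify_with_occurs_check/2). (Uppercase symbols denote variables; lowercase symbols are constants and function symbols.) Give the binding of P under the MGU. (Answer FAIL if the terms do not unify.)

Decompose h/3: empty = empty,  g(p(empty, 4), U) = g(P, P),  h(k, empty, h(Z, k, empty)) = h(k, empty, Z).
Delete trivial equation empty = empty.
Decompose g/2: p(empty, 4) = P,  U = P.
Bind P := p(empty, 4); substituting into the one remaining equation that mentions P gives: U = p(empty, 4).
Bind U := p(empty, 4); no other remaining equation mentions U.
Decompose h/3: k = k,  empty = empty,  h(Z, k, empty) = Z.
Delete trivial equation k = k.
Delete trivial equation empty = empty.
Occurs check fails: Z occurs in h(Z, k, empty); the equation Z = h(Z, k, empty) has no finite solution.

FAIL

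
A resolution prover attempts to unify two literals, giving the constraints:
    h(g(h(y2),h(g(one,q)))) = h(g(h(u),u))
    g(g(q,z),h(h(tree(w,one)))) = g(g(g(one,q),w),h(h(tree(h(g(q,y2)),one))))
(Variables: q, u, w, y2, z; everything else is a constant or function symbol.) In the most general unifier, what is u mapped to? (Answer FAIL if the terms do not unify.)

FAIL

Decompose h/1: g(h(y2),h(g(one,q))) = g(h(u),u).
Decompose g/2: h(y2) = h(u),  h(g(one,q)) = u.
Decompose h/1: y2 = u.
Bind y2 := u; substituting into the one remaining equation that mentions y2 gives: g(g(q,z),h(h(tree(w,one)))) = g(g(g(one,q),w),h(h(tree(h(g(q,u)),one)))).
Bind u := h(g(one,q)); substituting into the remaining equation gives: g(g(q,z),h(h(tree(w,one)))) = g(g(g(one,q),w),h(h(tree(h(g(q,h(g(one,q)))),one)))). Substituting into the earlier binding gives y2 := h(g(one,q)).
Decompose g/2: g(q,z) = g(g(one,q),w),  h(h(tree(w,one))) = h(h(tree(h(g(q,h(g(one,q)))),one))).
Decompose g/2: q = g(one,q),  z = w.
Occurs check fails: q occurs in g(one,q); the equation q = g(one,q) has no finite solution.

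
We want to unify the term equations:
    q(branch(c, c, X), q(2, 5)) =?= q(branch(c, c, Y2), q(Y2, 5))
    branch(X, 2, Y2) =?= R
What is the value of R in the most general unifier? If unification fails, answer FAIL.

Decompose q/2: branch(c, c, X) =?= branch(c, c, Y2),  q(2, 5) =?= q(Y2, 5).
Decompose branch/3: c =?= c,  c =?= c,  X =?= Y2.
Delete trivial equation c =?= c.
Delete trivial equation c =?= c.
Bind X := Y2; substituting into the one remaining equation that mentions X gives: branch(Y2, 2, Y2) =?= R.
Decompose q/2: 2 =?= Y2,  5 =?= 5.
Bind Y2 := 2; substituting into the one remaining equation that mentions Y2 gives: branch(2, 2, 2) =?= R. Substituting into the earlier binding gives X := 2.
Delete trivial equation 5 =?= 5.
Bind R := branch(2, 2, 2).
MGU = { X := 2, Y2 := 2, R := branch(2, 2, 2) }, so R := branch(2, 2, 2).

branch(2, 2, 2)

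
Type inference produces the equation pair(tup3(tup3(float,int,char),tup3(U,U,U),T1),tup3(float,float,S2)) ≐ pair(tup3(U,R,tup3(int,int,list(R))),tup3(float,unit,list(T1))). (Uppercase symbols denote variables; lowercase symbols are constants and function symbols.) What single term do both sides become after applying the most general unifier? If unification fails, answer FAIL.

FAIL

Decompose pair/2: tup3(tup3(float,int,char),tup3(U,U,U),T1) ≐ tup3(U,R,tup3(int,int,list(R))),  tup3(float,float,S2) ≐ tup3(float,unit,list(T1)).
Decompose tup3/3: tup3(float,int,char) ≐ U,  tup3(U,U,U) ≐ R,  T1 ≐ tup3(int,int,list(R)).
Bind U := tup3(float,int,char); substituting into the one remaining equation that mentions U gives: tup3(tup3(float,int,char),tup3(float,int,char),tup3(float,int,char)) ≐ R.
Bind R := tup3(tup3(float,int,char),tup3(float,int,char),tup3(float,int,char)); substituting into the one remaining equation that mentions R gives: T1 ≐ tup3(int,int,list(tup3(tup3(float,int,char),tup3(float,int,char),tup3(float,int,char)))).
Bind T1 := tup3(int,int,list(tup3(tup3(float,int,char),tup3(float,int,char),tup3(float,int,char)))); substituting into the remaining equation gives: tup3(float,float,S2) ≐ tup3(float,unit,list(tup3(int,int,list(tup3(tup3(float,int,char),tup3(float,int,char),tup3(float,int,char)))))).
Decompose tup3/3: float ≐ float,  float ≐ unit,  S2 ≐ list(tup3(int,int,list(tup3(tup3(float,int,char),tup3(float,int,char),tup3(float,int,char))))).
Delete trivial equation float ≐ float.
Clash: constants float and unit differ; no unifier exists.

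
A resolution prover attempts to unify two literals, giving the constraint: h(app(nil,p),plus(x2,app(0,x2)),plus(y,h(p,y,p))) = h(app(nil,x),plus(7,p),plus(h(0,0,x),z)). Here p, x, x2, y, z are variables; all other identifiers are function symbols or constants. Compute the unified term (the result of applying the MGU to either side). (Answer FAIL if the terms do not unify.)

h(app(nil,app(0,7)),plus(7,app(0,7)),plus(h(0,0,app(0,7)),h(app(0,7),h(0,0,app(0,7)),app(0,7))))

Decompose h/3: app(nil,p) = app(nil,x),  plus(x2,app(0,x2)) = plus(7,p),  plus(y,h(p,y,p)) = plus(h(0,0,x),z).
Decompose app/2: nil = nil,  p = x.
Delete trivial equation nil = nil.
Bind p := x; substituting into the remaining equations gives: plus(x2,app(0,x2)) = plus(7,x),  plus(y,h(x,y,x)) = plus(h(0,0,x),z).
Decompose plus/2: x2 = 7,  app(0,x2) = x.
Bind x2 := 7; substituting into the one remaining equation that mentions x2 gives: app(0,7) = x.
Bind x := app(0,7); substituting into the remaining equation gives: plus(y,h(app(0,7),y,app(0,7))) = plus(h(0,0,app(0,7)),z). Substituting into the earlier binding gives p := app(0,7).
Decompose plus/2: y = h(0,0,app(0,7)),  h(app(0,7),y,app(0,7)) = z.
Bind y := h(0,0,app(0,7)); substituting into the remaining equation gives: h(app(0,7),h(0,0,app(0,7)),app(0,7)) = z.
Bind z := h(app(0,7),h(0,0,app(0,7)),app(0,7)).
Applying the MGU to either side gives h(app(nil,app(0,7)),plus(7,app(0,7)),plus(h(0,0,app(0,7)),h(app(0,7),h(0,0,app(0,7)),app(0,7)))).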